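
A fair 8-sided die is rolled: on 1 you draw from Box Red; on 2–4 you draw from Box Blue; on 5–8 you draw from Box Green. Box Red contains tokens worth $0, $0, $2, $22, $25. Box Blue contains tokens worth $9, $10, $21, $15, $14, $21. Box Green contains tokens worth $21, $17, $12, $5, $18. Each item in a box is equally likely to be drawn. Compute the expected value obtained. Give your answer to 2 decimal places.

E[X | Box Red] = (0 + 0 + 2 + 22 + 25)/5 = 49/5
E[X | Box Blue] = (9 + 10 + 21 + 15 + 14 + 21)/6 = 15
E[X | Box Green] = (21 + 17 + 12 + 5 + 18)/5 = 73/5
E[X] = (1/8)·49/5 + (3/8)·15 + (1/2)·73/5 = 283/20 ≈ 14.15

$14.15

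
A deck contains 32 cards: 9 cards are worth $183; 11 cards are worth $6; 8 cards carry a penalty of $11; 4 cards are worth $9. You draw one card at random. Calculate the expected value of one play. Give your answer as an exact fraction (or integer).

E[payout] = (9/32)·183 + (11/32)·6 + (8/32)·(-11) + (4/32)·9 = 1661/32

1661/32 dollars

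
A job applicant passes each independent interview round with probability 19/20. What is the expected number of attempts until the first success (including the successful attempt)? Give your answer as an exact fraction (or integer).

20/19

For a geometric distribution, E[trials] = 1/p = 1/(19/20) = 20/19.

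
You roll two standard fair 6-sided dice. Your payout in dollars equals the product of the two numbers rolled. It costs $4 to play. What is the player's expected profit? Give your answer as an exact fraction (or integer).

Distribution of the product of the two numbers rolled: 1 w.p. 1/36, 2 w.p. 1/18, 3 w.p. 1/18, 4 w.p. 1/12, 5 w.p. 1/18, 6 w.p. 1/9, …
E[payout] = (1/36)·1 + (1/18)·2 + (1/18)·3 + (1/12)·4 + (1/18)·5 + (1/9)·6 + (1/18)·8 + (1/36)·9 + (1/18)·10 + (1/9)·12 + (1/18)·15 + (1/36)·16 + (1/18)·18 + (1/18)·20 + (1/18)·24 + (1/36)·25 + (1/18)·30 + (1/36)·36 = 49/4
Expected profit = 49/4 − 4 = 33/4

33/4 dollars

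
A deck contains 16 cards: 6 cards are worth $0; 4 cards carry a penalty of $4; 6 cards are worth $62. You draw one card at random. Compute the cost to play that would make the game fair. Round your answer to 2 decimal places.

E[payout] = (6/16)·0 + (4/16)·(-4) + (6/16)·62 = 89/4
Fair fee = E[payout] = 89/4 ≈ $22.25

$22.25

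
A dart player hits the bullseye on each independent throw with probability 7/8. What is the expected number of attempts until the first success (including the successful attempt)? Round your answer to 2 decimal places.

1.14

For a geometric distribution, E[trials] = 1/p = 1/(7/8) = 8/7.
≈ 1.14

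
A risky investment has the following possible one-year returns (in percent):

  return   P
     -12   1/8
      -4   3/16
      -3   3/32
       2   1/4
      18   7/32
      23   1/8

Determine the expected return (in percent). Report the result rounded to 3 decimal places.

E[X] = (1/8)·(-12) + (3/16)·(-4) + (3/32)·(-3) + (1/4)·2 + (7/32)·18 + (1/8)·23
     = 153/32 ≈ 4.781

4.781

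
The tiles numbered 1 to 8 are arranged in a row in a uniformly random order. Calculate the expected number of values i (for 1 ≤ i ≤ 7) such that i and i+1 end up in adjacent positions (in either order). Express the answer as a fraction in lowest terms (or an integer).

7/4

For each i ∈ {1,…,7}, let Xᵢ = 1 if i and i+1 are adjacent. P(Xᵢ=1) = 2·(8−1)!/8! = 2/8.
By linearity, E[ΣXᵢ] = (7)·(2/8) = 7/4.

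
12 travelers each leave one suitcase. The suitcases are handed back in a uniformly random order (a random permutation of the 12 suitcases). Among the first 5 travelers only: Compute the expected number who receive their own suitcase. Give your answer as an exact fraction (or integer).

5/12

Let Xᵢ = 1 if person i gets their own suitcase. For each i, P(Xᵢ=1) = 1/12.
By linearity of expectation, E[X₁+…+X_5] = 5·(1/12) = 5/12.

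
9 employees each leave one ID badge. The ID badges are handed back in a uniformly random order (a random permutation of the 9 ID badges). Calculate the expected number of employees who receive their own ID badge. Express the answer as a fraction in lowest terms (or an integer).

1

Let Xᵢ = 1 if person i gets their own ID badge. For each i, P(Xᵢ=1) = 1/9.
By linearity of expectation, E[X₁+…+X_9] = 9·(1/9) = 1.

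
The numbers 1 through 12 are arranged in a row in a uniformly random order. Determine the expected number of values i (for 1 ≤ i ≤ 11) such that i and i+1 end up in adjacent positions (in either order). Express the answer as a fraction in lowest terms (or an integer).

11/6

For each i ∈ {1,…,11}, let Xᵢ = 1 if i and i+1 are adjacent. P(Xᵢ=1) = 2·(12−1)!/12! = 2/12.
By linearity, E[ΣXᵢ] = (11)·(2/12) = 11/6.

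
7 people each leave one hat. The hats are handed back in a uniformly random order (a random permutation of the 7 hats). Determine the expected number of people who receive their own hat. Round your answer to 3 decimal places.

Let Xᵢ = 1 if person i gets their own hat. For each i, P(Xᵢ=1) = 1/7.
By linearity of expectation, E[X₁+…+X_7] = 7·(1/7) = 1.
≈ 1.000

1.000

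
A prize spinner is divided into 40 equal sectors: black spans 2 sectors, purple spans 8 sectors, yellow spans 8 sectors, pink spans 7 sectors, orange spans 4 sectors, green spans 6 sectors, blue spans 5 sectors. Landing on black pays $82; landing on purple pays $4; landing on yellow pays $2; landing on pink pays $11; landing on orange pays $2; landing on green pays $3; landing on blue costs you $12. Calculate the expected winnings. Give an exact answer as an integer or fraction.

E[payout] = (2/40)·82 + (8/40)·4 + (8/40)·2 + (7/40)·11 + (4/40)·2 + (6/40)·3 + (5/40)·(-12) = 51/8

51/8 dollars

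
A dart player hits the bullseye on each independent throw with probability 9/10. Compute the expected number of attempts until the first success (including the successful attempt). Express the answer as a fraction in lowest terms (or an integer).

For a geometric distribution, E[trials] = 1/p = 1/(9/10) = 10/9.

10/9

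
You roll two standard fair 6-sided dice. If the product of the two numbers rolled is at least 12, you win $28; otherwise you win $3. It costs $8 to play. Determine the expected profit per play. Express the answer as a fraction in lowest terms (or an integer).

245/36 dollars

E[payout] = (19/36)·3 + (17/36)·28 = 533/36
Expected profit = 533/36 − 8 = 245/36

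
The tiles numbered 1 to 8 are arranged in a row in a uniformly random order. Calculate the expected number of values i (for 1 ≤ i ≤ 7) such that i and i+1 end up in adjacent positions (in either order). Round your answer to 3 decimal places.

For each i ∈ {1,…,7}, let Xᵢ = 1 if i and i+1 are adjacent. P(Xᵢ=1) = 2·(8−1)!/8! = 2/8.
By linearity, E[ΣXᵢ] = (7)·(2/8) = 7/4.
≈ 1.750

1.750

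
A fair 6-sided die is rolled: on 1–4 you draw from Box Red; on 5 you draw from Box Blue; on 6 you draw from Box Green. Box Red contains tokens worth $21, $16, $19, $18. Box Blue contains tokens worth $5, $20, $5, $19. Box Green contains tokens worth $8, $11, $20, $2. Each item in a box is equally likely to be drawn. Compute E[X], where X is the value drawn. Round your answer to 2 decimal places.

$16.08

E[X | Box Red] = (21 + 16 + 19 + 18)/4 = 37/2
E[X | Box Blue] = (5 + 20 + 5 + 19)/4 = 49/4
E[X | Box Green] = (8 + 11 + 20 + 2)/4 = 41/4
E[X] = (2/3)·37/2 + (1/6)·49/4 + (1/6)·41/4 = 193/12 ≈ 16.08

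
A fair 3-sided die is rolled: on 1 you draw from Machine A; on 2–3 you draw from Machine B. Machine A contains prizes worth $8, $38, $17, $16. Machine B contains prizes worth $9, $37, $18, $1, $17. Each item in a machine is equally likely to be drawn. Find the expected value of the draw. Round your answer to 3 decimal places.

$17.517

E[X | Machine A] = (8 + 38 + 17 + 16)/4 = 79/4
E[X | Machine B] = (9 + 37 + 18 + 1 + 17)/5 = 82/5
E[X] = (1/3)·79/4 + (2/3)·82/5 = 1051/60 ≈ 17.517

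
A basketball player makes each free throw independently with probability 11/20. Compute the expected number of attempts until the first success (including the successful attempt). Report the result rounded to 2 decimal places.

For a geometric distribution, E[trials] = 1/p = 1/(11/20) = 20/11.
≈ 1.82

1.82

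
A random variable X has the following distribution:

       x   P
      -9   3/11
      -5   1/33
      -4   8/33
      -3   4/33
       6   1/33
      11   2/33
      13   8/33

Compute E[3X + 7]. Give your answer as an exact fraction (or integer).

E[3x+7] = (3/11)·(-20) + (1/33)·(-8) + (8/33)·(-5) + (4/33)·(-2) + (1/33)·25 + (2/33)·40 + (8/33)·46
     = 79/11

79/11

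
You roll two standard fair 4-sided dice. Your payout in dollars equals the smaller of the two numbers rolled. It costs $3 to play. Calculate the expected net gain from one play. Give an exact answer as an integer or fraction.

-9/8 dollars

Distribution of the smaller of the two numbers rolled: 1 w.p. 7/16, 2 w.p. 5/16, 3 w.p. 3/16, 4 w.p. 1/16
E[payout] = (7/16)·1 + (5/16)·2 + (3/16)·3 + (1/16)·4 = 15/8
Expected profit = 15/8 − 3 = -9/8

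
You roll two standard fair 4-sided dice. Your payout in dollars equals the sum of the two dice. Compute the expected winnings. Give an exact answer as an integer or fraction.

$5

Distribution of the sum of the two dice: 2 w.p. 1/16, 3 w.p. 1/8, 4 w.p. 3/16, 5 w.p. 1/4, 6 w.p. 3/16, 7 w.p. 1/8, …
E[payout] = (1/16)·2 + (1/8)·3 + (3/16)·4 + (1/4)·5 + (3/16)·6 + (1/8)·7 + (1/16)·8 = 5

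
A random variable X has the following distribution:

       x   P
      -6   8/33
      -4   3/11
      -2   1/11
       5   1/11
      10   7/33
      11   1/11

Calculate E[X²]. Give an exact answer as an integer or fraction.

E[X²] = (8/33)·36 + (3/11)·16 + (1/11)·4 + (1/11)·25 + (7/33)·100 + (1/11)·121
     = 1582/33

1582/33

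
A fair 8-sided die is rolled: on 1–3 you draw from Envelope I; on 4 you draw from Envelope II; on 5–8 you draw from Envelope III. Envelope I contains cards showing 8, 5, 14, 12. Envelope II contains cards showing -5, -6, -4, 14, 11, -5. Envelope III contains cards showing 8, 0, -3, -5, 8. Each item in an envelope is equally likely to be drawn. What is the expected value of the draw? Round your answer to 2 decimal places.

4.56

E[X | Envelope I] = (8 + 5 + 14 + 12)/4 = 39/4
E[X | Envelope II] = (-5 − 6 − 4 + 14 + 11 − 5)/6 = 5/6
E[X | Envelope III] = (8 + 0 − 3 − 5 + 8)/5 = 8/5
E[X] = (3/8)·39/4 + (1/8)·5/6 + (1/2)·8/5 = 2189/480 ≈ 4.56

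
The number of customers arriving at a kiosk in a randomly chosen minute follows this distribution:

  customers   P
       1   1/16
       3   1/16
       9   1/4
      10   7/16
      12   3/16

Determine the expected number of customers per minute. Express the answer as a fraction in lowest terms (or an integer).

73/8

E[X] = (1/16)·1 + (1/16)·3 + (1/4)·9 + (7/16)·10 + (3/16)·12
     = 73/8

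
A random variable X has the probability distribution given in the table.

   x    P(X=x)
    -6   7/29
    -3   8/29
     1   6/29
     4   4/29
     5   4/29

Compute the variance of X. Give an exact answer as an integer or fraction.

13750/841

E[X] = (7/29)·(-6) + (8/29)·(-3) + (6/29)·1 + (4/29)·4 + (4/29)·5 = -24/29
E[X²] = (7/29)·36 + (8/29)·9 + (6/29)·1 + (4/29)·16 + (4/29)·25 = 494/29
Var(X) = 494/29 − (-24/29)² = 13750/841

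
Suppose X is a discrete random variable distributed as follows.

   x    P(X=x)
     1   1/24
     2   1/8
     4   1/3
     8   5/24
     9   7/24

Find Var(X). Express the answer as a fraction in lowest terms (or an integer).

1127/144

E[X] = (1/24)·1 + (1/8)·2 + (1/3)·4 + (5/24)·8 + (7/24)·9 = 71/12
E[X²] = (1/24)·1 + (1/8)·4 + (1/3)·16 + (5/24)·64 + (7/24)·81 = 257/6
Var(X) = 257/6 − (71/12)² = 1127/144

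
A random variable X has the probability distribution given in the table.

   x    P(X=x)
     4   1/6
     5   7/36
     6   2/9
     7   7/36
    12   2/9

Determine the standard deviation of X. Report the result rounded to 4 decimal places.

E[X] = 7, E[X²] = 1027/18
Var(X) = E[X²] − (E[X])² = 1027/18 − 49 = 145/18
SD(X) = √(145/18) ≈ 2.8382

2.8382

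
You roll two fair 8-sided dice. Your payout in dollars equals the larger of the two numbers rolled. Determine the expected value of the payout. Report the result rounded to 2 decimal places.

$5.81

Distribution of the larger of the two numbers rolled: 1 w.p. 1/64, 2 w.p. 3/64, 3 w.p. 5/64, 4 w.p. 7/64, 5 w.p. 9/64, 6 w.p. 11/64, …
E[payout] = (1/64)·1 + (3/64)·2 + (5/64)·3 + (7/64)·4 + (9/64)·5 + (11/64)·6 + (13/64)·7 + (15/64)·8 = 93/16
≈ $5.81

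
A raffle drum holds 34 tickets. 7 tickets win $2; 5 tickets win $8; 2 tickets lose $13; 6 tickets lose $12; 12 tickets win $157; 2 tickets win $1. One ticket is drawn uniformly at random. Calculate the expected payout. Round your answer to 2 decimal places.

E[payout] = (7/34)·2 + (5/34)·8 + (2/34)·(-13) + (6/34)·(-12) + (12/34)·157 + (2/34)·1 = 921/17
≈ $54.18

$54.18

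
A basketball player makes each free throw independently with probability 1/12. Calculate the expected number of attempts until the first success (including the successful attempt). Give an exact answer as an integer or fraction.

For a geometric distribution, E[trials] = 1/p = 1/(1/12) = 12.

12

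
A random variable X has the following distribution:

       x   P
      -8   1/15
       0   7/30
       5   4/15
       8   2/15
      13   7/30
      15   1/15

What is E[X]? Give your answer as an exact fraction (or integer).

59/10

E[X] = (1/15)·(-8) + (7/30)·0 + (4/15)·5 + (2/15)·8 + (7/30)·13 + (1/15)·15
     = 59/10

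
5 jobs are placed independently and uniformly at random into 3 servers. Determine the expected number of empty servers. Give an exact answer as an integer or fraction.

32/81

Let Xⱼ=1 if server j is empty. P(Xⱼ=1) = ((3-1)/3)^5 = 32/243.
By linearity, E[#empty] = 3·32/243 = 32/81.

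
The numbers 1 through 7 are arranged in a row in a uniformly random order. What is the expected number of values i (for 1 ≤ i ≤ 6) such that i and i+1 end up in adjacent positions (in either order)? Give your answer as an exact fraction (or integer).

For each i ∈ {1,…,6}, let Xᵢ = 1 if i and i+1 are adjacent. P(Xᵢ=1) = 2·(7−1)!/7! = 2/7.
By linearity, E[ΣXᵢ] = (6)·(2/7) = 12/7.

12/7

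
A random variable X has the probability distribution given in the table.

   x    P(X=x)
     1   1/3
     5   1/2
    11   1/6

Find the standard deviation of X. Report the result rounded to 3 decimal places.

3.350

E[X] = 14/3, E[X²] = 33
Var(X) = E[X²] − (E[X])² = 33 − 196/9 = 101/9
SD(X) = √(101/9) ≈ 3.350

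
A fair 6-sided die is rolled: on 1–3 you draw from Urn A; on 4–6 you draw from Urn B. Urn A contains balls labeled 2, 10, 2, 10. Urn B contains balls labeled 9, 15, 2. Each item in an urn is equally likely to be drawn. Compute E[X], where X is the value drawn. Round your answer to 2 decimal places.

E[X | Urn A] = (2 + 10 + 2 + 10)/4 = 6
E[X | Urn B] = (9 + 15 + 2)/3 = 26/3
E[X] = (1/2)·6 + (1/2)·26/3 = 22/3 ≈ 7.33

7.33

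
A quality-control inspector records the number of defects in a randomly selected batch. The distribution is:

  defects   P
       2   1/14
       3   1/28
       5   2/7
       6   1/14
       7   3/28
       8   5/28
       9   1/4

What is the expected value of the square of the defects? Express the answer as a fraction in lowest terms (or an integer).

E[X²] = (1/14)·4 + (1/28)·9 + (2/7)·25 + (1/14)·36 + (3/28)·49 + (5/28)·64 + (1/4)·81
     = 189/4

189/4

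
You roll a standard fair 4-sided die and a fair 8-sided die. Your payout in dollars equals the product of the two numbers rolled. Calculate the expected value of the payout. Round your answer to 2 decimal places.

$11.25

Distribution of the product of the two numbers rolled: 1 w.p. 1/32, 2 w.p. 1/16, 3 w.p. 1/16, 4 w.p. 3/32, 5 w.p. 1/32, 6 w.p. 3/32, …
E[payout] = (1/32)·1 + (1/16)·2 + (1/16)·3 + (3/32)·4 + (1/32)·5 + (3/32)·6 + (1/32)·7 + (3/32)·8 + (1/32)·9 + (1/32)·10 + (3/32)·12 + (1/32)·14 + (1/32)·15 + (1/16)·16 + (1/32)·18 + (1/32)·20 + (1/32)·21 + (1/16)·24 + (1/32)·28 + (1/32)·32 = 45/4
≈ $11.25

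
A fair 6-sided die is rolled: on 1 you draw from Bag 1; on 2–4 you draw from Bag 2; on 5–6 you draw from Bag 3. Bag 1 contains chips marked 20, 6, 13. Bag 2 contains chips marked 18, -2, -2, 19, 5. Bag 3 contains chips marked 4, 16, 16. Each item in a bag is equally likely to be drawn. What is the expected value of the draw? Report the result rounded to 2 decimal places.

E[X | Bag 1] = (20 + 6 + 13)/3 = 13
E[X | Bag 2] = (18 − 2 − 2 + 19 + 5)/5 = 38/5
E[X | Bag 3] = (4 + 16 + 16)/3 = 12
E[X] = (1/6)·13 + (1/2)·38/5 + (1/3)·12 = 299/30 ≈ 9.97

9.97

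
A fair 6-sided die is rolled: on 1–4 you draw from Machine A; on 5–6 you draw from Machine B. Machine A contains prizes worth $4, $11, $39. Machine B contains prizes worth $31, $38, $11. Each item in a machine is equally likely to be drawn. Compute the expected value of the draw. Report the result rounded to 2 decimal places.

E[X | Machine A] = (4 + 11 + 39)/3 = 18
E[X | Machine B] = (31 + 38 + 11)/3 = 80/3
E[X] = (2/3)·18 + (1/3)·80/3 = 188/9 ≈ 20.89

$20.89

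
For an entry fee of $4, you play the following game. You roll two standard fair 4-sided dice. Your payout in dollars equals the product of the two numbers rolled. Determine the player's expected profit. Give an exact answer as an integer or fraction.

9/4 dollars

Distribution of the product of the two numbers rolled: 1 w.p. 1/16, 2 w.p. 1/8, 3 w.p. 1/8, 4 w.p. 3/16, 6 w.p. 1/8, 8 w.p. 1/8, …
E[payout] = (1/16)·1 + (1/8)·2 + (1/8)·3 + (3/16)·4 + (1/8)·6 + (1/8)·8 + (1/16)·9 + (1/8)·12 + (1/16)·16 = 25/4
Expected profit = 25/4 − 4 = 9/4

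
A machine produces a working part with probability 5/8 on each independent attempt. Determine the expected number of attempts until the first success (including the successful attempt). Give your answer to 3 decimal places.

1.600

For a geometric distribution, E[trials] = 1/p = 1/(5/8) = 8/5.
≈ 1.600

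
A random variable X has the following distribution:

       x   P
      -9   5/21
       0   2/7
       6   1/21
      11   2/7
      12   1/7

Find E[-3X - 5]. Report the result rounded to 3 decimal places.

-14.000

E[-3x-5] = (5/21)·22 + (2/7)·(-5) + (1/21)·(-23) + (2/7)·(-38) + (1/7)·(-41)
     = -14 ≈ -14.000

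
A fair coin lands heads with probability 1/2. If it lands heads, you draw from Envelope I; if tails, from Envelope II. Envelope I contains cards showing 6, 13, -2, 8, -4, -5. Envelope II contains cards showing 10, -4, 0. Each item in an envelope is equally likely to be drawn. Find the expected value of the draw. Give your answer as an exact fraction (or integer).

E[X | Envelope I] = (6 + 13 − 2 + 8 − 4 − 5)/6 = 8/3
E[X | Envelope II] = (10 − 4 + 0)/3 = 2
E[X] = (1/2)·8/3 + (1/2)·2 = 7/3

7/3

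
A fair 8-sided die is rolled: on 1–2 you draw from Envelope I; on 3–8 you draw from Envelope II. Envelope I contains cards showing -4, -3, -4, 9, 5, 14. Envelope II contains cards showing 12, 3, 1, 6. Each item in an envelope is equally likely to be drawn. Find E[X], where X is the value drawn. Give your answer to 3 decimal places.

4.833

E[X | Envelope I] = (-4 − 3 − 4 + 9 + 5 + 14)/6 = 17/6
E[X | Envelope II] = (12 + 3 + 1 + 6)/4 = 11/2
E[X] = (1/4)·17/6 + (3/4)·11/2 = 29/6 ≈ 4.833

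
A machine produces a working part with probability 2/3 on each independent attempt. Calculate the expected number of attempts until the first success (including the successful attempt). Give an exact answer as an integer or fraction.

3/2

For a geometric distribution, E[trials] = 1/p = 1/(2/3) = 3/2.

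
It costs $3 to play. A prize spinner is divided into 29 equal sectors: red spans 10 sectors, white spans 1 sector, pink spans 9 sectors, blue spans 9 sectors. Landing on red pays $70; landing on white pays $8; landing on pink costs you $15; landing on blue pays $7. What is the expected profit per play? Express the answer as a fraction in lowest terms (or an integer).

549/29 dollars

E[payout] = (10/29)·70 + (1/29)·8 + (9/29)·(-15) + (9/29)·7 = 636/29
Expected profit = 636/29 − 3 = 549/29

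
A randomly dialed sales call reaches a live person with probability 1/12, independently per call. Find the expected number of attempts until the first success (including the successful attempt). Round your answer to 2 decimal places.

12.00

For a geometric distribution, E[trials] = 1/p = 1/(1/12) = 12.
≈ 12.00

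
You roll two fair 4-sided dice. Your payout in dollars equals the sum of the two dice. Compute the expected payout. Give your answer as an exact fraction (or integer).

$5

Distribution of the sum of the two dice: 2 w.p. 1/16, 3 w.p. 1/8, 4 w.p. 3/16, 5 w.p. 1/4, 6 w.p. 3/16, 7 w.p. 1/8, …
E[payout] = (1/16)·2 + (1/8)·3 + (3/16)·4 + (1/4)·5 + (3/16)·6 + (1/8)·7 + (1/16)·8 = 5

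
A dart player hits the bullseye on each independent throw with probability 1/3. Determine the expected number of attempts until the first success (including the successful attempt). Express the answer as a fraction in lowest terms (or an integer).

For a geometric distribution, E[trials] = 1/p = 1/(1/3) = 3.

3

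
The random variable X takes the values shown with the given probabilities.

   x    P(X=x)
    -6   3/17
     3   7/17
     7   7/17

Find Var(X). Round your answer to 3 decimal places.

20.879

E[X] = (3/17)·(-6) + (7/17)·3 + (7/17)·7 = 52/17
E[X²] = (3/17)·36 + (7/17)·9 + (7/17)·49 = 514/17
Var(X) = 514/17 − (52/17)² = 6034/289 ≈ 20.879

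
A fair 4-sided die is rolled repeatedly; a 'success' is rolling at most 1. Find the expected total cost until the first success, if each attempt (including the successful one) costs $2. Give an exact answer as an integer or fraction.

$8

E[#attempts] = 1/p = 4; E[cost] = 2·4 = 8.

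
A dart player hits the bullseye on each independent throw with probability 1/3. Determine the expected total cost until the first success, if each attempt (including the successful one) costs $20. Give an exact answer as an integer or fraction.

$60

E[#attempts] = 1/p = 3; E[cost] = 20·3 = 60.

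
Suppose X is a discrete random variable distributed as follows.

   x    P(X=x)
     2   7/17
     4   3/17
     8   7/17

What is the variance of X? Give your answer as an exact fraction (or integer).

2184/289

E[X] = (7/17)·2 + (3/17)·4 + (7/17)·8 = 82/17
E[X²] = (7/17)·4 + (3/17)·16 + (7/17)·64 = 524/17
Var(X) = 524/17 − (82/17)² = 2184/289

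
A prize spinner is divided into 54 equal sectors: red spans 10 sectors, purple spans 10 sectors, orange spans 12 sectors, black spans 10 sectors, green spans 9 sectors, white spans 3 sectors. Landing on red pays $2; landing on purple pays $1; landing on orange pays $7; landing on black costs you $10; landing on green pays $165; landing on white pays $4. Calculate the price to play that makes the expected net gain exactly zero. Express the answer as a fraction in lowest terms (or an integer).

1511/54 dollars

E[payout] = (10/54)·2 + (10/54)·1 + (12/54)·7 + (10/54)·(-10) + (9/54)·165 + (3/54)·4 = 1511/54
Fair fee = E[payout] = 1511/54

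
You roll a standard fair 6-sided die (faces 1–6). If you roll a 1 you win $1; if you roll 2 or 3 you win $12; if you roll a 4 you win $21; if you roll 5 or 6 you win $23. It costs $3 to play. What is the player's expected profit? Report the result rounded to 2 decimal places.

$12.33

E[payout] = (1/6)·1 + (1/3)·12 + (1/6)·21 + (1/3)·23 = 46/3
Expected profit = 46/3 − 3 = 37/3 ≈ $12.33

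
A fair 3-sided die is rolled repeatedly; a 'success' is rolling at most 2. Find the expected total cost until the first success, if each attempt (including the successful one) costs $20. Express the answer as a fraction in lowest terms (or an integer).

$30

E[#attempts] = 1/p = 3/2; E[cost] = 20·3/2 = 30.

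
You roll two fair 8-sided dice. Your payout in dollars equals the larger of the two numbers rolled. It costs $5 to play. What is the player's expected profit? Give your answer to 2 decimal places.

$0.81

Distribution of the larger of the two numbers rolled: 1 w.p. 1/64, 2 w.p. 3/64, 3 w.p. 5/64, 4 w.p. 7/64, 5 w.p. 9/64, 6 w.p. 11/64, …
E[payout] = (1/64)·1 + (3/64)·2 + (5/64)·3 + (7/64)·4 + (9/64)·5 + (11/64)·6 + (13/64)·7 + (15/64)·8 = 93/16
Expected profit = 93/16 − 5 = 13/16 ≈ $0.81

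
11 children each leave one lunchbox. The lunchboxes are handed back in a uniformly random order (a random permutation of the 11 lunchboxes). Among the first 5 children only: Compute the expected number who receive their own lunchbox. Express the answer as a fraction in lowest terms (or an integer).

Let Xᵢ = 1 if person i gets their own lunchbox. For each i, P(Xᵢ=1) = 1/11.
By linearity of expectation, E[X₁+…+X_5] = 5·(1/11) = 5/11.

5/11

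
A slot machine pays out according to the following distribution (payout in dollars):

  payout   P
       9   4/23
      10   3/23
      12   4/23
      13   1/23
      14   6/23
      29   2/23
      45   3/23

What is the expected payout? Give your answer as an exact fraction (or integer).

404/23 dollars

E[X] = (4/23)·9 + (3/23)·10 + (4/23)·12 + (1/23)·13 + (6/23)·14 + (2/23)·29 + (3/23)·45
     = 404/23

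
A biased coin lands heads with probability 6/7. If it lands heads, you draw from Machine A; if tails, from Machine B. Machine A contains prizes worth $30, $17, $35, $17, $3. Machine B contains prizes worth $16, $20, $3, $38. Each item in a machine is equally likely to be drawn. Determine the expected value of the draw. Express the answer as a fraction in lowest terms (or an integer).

2833/140 dollars

E[X | Machine A] = (30 + 17 + 35 + 17 + 3)/5 = 102/5
E[X | Machine B] = (16 + 20 + 3 + 38)/4 = 77/4
E[X] = (6/7)·102/5 + (1/7)·77/4 = 2833/140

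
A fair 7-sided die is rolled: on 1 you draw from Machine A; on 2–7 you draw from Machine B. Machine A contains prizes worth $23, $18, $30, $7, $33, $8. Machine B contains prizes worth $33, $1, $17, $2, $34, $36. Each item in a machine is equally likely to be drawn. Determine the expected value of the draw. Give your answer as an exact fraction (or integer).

857/42 dollars

E[X | Machine A] = (23 + 18 + 30 + 7 + 33 + 8)/6 = 119/6
E[X | Machine B] = (33 + 1 + 17 + 2 + 34 + 36)/6 = 41/2
E[X] = (1/7)·119/6 + (6/7)·41/2 = 857/42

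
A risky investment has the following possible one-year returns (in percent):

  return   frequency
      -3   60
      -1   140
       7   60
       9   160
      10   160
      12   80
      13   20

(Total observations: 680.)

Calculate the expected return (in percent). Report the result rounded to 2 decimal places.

6.41

Total = 680, so P(return=-3) = 60/680, etc.
E[X] = (3/34)·(-3) + (7/34)·(-1) + (3/34)·7 + (4/17)·9 + (4/17)·10 + (2/17)·12 + (1/34)·13
     = 109/17 ≈ 6.41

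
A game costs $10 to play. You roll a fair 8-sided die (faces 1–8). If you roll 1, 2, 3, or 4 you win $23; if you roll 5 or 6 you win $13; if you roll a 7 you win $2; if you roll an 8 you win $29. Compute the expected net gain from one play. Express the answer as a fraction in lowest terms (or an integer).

69/8 dollars

E[payout] = (1/8)·2 + (1/4)·13 + (1/2)·23 + (1/8)·29 = 149/8
Expected profit = 149/8 − 10 = 69/8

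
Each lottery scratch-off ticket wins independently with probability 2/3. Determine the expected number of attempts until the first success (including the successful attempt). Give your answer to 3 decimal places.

1.500

For a geometric distribution, E[trials] = 1/p = 1/(2/3) = 3/2.
≈ 1.500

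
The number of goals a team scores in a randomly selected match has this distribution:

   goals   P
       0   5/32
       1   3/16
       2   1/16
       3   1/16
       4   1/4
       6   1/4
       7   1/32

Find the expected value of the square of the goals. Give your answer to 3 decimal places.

15.531

E[X²] = (5/32)·0 + (3/16)·1 + (1/16)·4 + (1/16)·9 + (1/4)·16 + (1/4)·36 + (1/32)·49
     = 497/32 ≈ 15.531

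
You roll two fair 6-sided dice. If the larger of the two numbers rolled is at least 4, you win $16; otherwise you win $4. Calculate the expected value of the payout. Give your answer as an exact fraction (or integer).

$13

E[payout] = (1/4)·4 + (3/4)·16 = 13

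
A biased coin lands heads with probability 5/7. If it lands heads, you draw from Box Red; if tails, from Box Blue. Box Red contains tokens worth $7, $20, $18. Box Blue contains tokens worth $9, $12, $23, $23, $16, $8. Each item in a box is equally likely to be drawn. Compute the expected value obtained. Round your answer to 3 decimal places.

E[X | Box Red] = (7 + 20 + 18)/3 = 15
E[X | Box Blue] = (9 + 12 + 23 + 23 + 16 + 8)/6 = 91/6
E[X] = (5/7)·15 + (2/7)·91/6 = 316/21 ≈ 15.048

$15.048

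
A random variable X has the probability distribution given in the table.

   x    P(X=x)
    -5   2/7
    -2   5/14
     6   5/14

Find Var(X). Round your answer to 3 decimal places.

21.429

E[X] = (2/7)·(-5) + (5/14)·(-2) + (5/14)·6 = 0
E[X²] = (2/7)·25 + (5/14)·4 + (5/14)·36 = 150/7
Var(X) = 150/7 − (0)² = 150/7 ≈ 21.429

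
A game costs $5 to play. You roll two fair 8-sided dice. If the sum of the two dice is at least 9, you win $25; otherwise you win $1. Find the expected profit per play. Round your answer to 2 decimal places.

$9.50

E[payout] = (7/16)·1 + (9/16)·25 = 29/2
Expected profit = 29/2 − 5 = 19/2 ≈ $9.50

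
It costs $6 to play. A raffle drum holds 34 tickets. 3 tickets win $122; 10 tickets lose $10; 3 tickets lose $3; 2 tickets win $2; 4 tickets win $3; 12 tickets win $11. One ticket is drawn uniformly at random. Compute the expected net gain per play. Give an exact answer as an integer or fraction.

201/34 dollars

E[payout] = (3/34)·122 + (10/34)·(-10) + (3/34)·(-3) + (2/34)·2 + (4/34)·3 + (12/34)·11 = 405/34
Expected profit = 405/34 − 6 = 201/34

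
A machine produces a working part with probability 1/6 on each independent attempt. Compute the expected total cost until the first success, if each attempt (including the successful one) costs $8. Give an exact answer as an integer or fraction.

E[#attempts] = 1/p = 6; E[cost] = 8·6 = 48.

$48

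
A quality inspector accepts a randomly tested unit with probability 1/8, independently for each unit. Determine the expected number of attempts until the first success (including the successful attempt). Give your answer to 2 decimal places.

For a geometric distribution, E[trials] = 1/p = 1/(1/8) = 8.
≈ 8.00

8.00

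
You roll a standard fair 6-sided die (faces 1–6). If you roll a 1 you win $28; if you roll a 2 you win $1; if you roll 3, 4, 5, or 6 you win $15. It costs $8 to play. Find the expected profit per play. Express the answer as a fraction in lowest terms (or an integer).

41/6 dollars

E[payout] = (1/6)·1 + (2/3)·15 + (1/6)·28 = 89/6
Expected profit = 89/6 − 8 = 41/6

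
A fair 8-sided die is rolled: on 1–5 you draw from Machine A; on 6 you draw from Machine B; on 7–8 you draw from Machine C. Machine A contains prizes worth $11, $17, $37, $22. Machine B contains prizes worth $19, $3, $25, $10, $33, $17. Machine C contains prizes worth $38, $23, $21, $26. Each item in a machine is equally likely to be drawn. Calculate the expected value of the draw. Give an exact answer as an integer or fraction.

E[X | Machine A] = (11 + 17 + 37 + 22)/4 = 87/4
E[X | Machine B] = (19 + 3 + 25 + 10 + 33 + 17)/6 = 107/6
E[X | Machine C] = (38 + 23 + 21 + 26)/4 = 27
E[X] = (5/8)·87/4 + (1/8)·107/6 + (1/4)·27 = 2167/96

2167/96 dollars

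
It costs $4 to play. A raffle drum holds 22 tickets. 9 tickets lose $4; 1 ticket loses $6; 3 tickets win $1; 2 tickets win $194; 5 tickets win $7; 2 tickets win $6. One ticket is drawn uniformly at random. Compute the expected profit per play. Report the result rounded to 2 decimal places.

$14.00

E[payout] = (9/22)·(-4) + (1/22)·(-6) + (3/22)·1 + (2/22)·194 + (5/22)·7 + (2/22)·6 = 18
Expected profit = 18 − 4 = 14 ≈ $14.00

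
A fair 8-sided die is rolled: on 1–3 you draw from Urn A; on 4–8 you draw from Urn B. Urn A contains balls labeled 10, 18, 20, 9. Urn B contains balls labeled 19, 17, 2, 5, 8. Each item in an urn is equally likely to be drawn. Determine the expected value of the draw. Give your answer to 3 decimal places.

E[X | Urn A] = (10 + 18 + 20 + 9)/4 = 57/4
E[X | Urn B] = (19 + 17 + 2 + 5 + 8)/5 = 51/5
E[X] = (3/8)·57/4 + (5/8)·51/5 = 375/32 ≈ 11.719

11.719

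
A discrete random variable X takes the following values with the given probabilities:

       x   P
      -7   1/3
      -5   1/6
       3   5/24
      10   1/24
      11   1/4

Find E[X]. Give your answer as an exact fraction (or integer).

E[X] = (1/3)·(-7) + (1/6)·(-5) + (5/24)·3 + (1/24)·10 + (1/4)·11
     = 5/8

5/8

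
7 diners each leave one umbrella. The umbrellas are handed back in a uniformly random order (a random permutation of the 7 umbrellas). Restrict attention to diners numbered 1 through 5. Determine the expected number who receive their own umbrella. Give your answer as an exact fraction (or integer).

Let Xᵢ = 1 if person i gets their own umbrella. For each i, P(Xᵢ=1) = 1/7.
By linearity of expectation, E[X₁+…+X_5] = 5·(1/7) = 5/7.

5/7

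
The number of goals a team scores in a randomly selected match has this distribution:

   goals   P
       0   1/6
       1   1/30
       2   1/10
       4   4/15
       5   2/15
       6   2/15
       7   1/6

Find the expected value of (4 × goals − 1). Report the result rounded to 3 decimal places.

E[4x-1] = (1/6)·(-1) + (1/30)·3 + (1/10)·7 + (4/15)·15 + (2/15)·19 + (2/15)·23 + (1/6)·27
     = 221/15 ≈ 14.733

14.733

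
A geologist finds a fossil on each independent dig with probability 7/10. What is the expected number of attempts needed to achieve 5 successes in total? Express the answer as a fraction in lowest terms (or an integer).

50/7

By linearity (sum of 5 independent geometric waits), E[trials] = 5/p = 5/(7/10) = 50/7.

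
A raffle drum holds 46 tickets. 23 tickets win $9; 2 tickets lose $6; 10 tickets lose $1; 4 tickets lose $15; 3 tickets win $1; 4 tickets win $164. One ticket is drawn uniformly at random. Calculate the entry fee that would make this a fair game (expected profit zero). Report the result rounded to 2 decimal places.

E[payout] = (23/46)·9 + (2/46)·(-6) + (10/46)·(-1) + (4/46)·(-15) + (3/46)·1 + (4/46)·164 = 392/23
Fair fee = E[payout] = 392/23 ≈ $17.04

$17.04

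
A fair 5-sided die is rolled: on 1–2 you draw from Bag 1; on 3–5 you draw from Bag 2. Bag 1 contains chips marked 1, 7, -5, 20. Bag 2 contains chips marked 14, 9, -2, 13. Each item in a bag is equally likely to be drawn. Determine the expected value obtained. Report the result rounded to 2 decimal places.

E[X | Bag 1] = (1 + 7 − 5 + 20)/4 = 23/4
E[X | Bag 2] = (14 + 9 − 2 + 13)/4 = 17/2
E[X] = (2/5)·23/4 + (3/5)·17/2 = 37/5 ≈ 7.40

7.40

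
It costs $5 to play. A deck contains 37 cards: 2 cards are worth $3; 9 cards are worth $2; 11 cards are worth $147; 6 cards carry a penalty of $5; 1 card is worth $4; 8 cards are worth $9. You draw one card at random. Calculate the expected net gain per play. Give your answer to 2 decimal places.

$40.59

E[payout] = (2/37)·3 + (9/37)·2 + (11/37)·147 + (6/37)·(-5) + (1/37)·4 + (8/37)·9 = 1687/37
Expected profit = 1687/37 − 5 = 1502/37 ≈ $40.59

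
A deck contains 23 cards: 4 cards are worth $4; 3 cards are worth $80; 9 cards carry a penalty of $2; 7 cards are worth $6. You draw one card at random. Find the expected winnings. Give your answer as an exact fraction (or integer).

E[payout] = (4/23)·4 + (3/23)·80 + (9/23)·(-2) + (7/23)·6 = 280/23

280/23 dollars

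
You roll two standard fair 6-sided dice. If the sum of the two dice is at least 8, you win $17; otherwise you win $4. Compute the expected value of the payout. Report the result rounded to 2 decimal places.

E[payout] = (7/12)·4 + (5/12)·17 = 113/12
≈ $9.42

$9.42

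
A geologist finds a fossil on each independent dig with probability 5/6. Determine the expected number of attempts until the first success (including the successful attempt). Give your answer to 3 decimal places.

For a geometric distribution, E[trials] = 1/p = 1/(5/6) = 6/5.
≈ 1.200

1.200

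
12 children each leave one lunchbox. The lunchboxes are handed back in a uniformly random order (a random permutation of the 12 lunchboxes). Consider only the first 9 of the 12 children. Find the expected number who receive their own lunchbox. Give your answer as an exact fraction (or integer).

3/4

Let Xᵢ = 1 if person i gets their own lunchbox. For each i, P(Xᵢ=1) = 1/12.
By linearity of expectation, E[X₁+…+X_9] = 9·(1/12) = 3/4.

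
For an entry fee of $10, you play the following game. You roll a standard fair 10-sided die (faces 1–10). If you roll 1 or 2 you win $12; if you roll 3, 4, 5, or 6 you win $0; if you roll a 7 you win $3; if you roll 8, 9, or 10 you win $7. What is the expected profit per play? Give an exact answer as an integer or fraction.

E[payout] = (2/5)·0 + (1/10)·3 + (3/10)·7 + (1/5)·12 = 24/5
Expected profit = 24/5 − 10 = -26/5

-26/5 dollars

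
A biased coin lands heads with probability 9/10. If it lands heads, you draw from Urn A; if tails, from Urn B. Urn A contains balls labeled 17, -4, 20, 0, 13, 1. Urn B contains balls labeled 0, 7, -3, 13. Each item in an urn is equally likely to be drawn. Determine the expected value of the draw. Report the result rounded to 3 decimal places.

E[X | Urn A] = (17 − 4 + 20 + 0 + 13 + 1)/6 = 47/6
E[X | Urn B] = (0 + 7 − 3 + 13)/4 = 17/4
E[X] = (9/10)·47/6 + (1/10)·17/4 = 299/40 ≈ 7.475

7.475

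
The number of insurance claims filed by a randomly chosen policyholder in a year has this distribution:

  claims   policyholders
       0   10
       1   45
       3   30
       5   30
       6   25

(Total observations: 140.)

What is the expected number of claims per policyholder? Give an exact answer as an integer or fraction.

Total = 140, so P(claims=0) = 10/140, etc.
E[X] = (1/14)·0 + (9/28)·1 + (3/14)·3 + (3/14)·5 + (5/28)·6
     = 87/28

87/28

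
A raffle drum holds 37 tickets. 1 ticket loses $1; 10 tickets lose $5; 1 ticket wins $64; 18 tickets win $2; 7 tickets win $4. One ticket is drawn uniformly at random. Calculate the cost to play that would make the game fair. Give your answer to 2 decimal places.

E[payout] = (1/37)·(-1) + (10/37)·(-5) + (1/37)·64 + (18/37)·2 + (7/37)·4 = 77/37
Fair fee = E[payout] = 77/37 ≈ $2.08

$2.08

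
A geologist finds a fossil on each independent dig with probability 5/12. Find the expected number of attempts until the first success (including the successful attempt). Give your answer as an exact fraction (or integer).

12/5

For a geometric distribution, E[trials] = 1/p = 1/(5/12) = 12/5.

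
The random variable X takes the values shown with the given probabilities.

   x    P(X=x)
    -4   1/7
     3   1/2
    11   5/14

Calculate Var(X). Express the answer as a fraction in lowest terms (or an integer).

E[X] = (1/7)·(-4) + (1/2)·3 + (5/14)·11 = 34/7
E[X²] = (1/7)·16 + (1/2)·9 + (5/14)·121 = 50
Var(X) = 50 − (34/7)² = 1294/49

1294/49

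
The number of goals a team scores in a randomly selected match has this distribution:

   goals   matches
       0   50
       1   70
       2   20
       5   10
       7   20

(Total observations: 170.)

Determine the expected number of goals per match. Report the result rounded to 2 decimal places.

1.76

Total = 170, so P(goals=0) = 50/170, etc.
E[X] = (5/17)·0 + (7/17)·1 + (2/17)·2 + (1/17)·5 + (2/17)·7
     = 30/17 ≈ 1.76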